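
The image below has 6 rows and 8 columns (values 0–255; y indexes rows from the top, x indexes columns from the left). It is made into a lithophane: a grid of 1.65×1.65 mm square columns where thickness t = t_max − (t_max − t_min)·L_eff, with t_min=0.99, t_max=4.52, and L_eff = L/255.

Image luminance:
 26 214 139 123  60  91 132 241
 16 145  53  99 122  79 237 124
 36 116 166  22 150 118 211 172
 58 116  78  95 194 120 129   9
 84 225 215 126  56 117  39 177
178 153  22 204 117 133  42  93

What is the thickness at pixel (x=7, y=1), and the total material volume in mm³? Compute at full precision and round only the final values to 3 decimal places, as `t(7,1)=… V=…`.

span = t_max - t_min = 4.52 - 0.99 = 3.530
L(7,1) = 124, L_eff = 124/255 = 0.486275
t(7,1) = 4.52 - 3.530·0.486275 = 2.803
Σt over all 6·8 pixels = 882566/6375 ≈ 138.4417255
V = pitch²·Σt = 1.65²·882566/6375 = 376.908

t(7,1)=2.803 V=376.908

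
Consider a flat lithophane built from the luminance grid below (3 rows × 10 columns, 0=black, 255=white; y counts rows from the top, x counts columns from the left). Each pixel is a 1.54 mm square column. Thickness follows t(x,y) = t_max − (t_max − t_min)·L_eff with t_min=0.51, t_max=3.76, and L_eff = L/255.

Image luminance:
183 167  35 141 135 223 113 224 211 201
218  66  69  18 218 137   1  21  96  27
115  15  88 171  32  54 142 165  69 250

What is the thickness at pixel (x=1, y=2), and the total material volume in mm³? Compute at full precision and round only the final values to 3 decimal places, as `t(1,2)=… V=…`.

span = t_max - t_min = 3.76 - 0.51 = 3.250
L(1,2) = 15, L_eff = 15/255 = 0.058824
t(1,2) = 3.76 - 3.250·0.058824 = 3.569
Σt over all 3·10 pixels = 68191/1020 ≈ 66.8539216
V = pitch²·Σt = 1.54²·68191/1020 = 158.551

t(1,2)=3.569 V=158.551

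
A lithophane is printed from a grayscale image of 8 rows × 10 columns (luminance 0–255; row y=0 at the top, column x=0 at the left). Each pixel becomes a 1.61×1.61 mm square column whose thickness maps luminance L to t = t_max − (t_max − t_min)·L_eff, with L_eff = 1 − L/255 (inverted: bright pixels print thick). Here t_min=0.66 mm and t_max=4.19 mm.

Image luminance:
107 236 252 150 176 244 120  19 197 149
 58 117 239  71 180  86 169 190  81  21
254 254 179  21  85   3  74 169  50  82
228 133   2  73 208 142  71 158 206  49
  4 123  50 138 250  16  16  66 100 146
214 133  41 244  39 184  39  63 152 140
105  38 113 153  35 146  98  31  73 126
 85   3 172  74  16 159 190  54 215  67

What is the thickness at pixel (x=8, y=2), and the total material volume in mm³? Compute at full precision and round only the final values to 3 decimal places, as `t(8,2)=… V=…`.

span = t_max - t_min = 4.19 - 0.66 = 3.530
L(8,2) = 50, L_eff = 1 - 50/255 = 0.803922 (inverted)
t(8,2) = 4.19 - 3.530·0.803922 = 1.352
Σt over all 8·10 pixels = 778257/4250 ≈ 183.1192941
V = pitch²·Σt = 1.61²·778257/4250 = 474.664

t(8,2)=1.352 V=474.664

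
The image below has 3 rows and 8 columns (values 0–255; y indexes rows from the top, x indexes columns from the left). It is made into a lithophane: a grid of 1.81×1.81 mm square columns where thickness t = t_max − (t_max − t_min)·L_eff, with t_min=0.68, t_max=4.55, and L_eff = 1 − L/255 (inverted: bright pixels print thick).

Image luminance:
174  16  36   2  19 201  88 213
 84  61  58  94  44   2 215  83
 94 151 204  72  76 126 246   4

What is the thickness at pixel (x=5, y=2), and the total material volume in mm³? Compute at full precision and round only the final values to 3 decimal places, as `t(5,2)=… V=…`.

t(5,2)=2.592 V=170.953

span = t_max - t_min = 4.55 - 0.68 = 3.870
L(5,2) = 126, L_eff = 1 - 126/255 = 0.505882 (inverted)
t(5,2) = 4.55 - 3.870·0.505882 = 2.592
Σt over all 3·8 pixels = 52.182
V = pitch²·Σt = 1.81²·52.182 = 170.953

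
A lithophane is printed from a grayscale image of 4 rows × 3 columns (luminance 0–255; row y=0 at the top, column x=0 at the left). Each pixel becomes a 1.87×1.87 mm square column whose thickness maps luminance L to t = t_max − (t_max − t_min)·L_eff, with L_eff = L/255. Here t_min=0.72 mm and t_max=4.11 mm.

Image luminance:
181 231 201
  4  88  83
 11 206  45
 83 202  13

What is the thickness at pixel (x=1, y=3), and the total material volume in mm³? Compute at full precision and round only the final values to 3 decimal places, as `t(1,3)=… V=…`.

span = t_max - t_min = 4.11 - 0.72 = 3.390
L(1,3) = 202, L_eff = 202/255 = 0.792157
t(1,3) = 4.11 - 3.390·0.792157 = 1.425
Σt over all 4·3 pixels = 66724/2125 ≈ 31.3995294
V = pitch²·Σt = 1.87²·66724/2125 = 109.801

t(1,3)=1.425 V=109.801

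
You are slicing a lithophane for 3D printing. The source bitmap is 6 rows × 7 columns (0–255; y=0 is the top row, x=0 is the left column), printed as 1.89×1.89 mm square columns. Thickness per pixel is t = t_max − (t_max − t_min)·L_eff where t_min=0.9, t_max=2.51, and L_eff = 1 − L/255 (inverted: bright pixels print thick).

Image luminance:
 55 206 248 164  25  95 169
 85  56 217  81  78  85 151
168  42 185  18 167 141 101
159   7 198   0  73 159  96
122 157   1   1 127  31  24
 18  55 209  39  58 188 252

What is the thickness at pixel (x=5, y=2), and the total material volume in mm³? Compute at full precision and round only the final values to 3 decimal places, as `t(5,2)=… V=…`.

span = t_max - t_min = 2.51 - 0.9 = 1.610
L(5,2) = 141, L_eff = 1 - 141/255 = 0.447059 (inverted)
t(5,2) = 2.51 - 1.610·0.447059 = 1.790
Σt over all 6·7 pixels = 1690171/25500 ≈ 66.2812157
V = pitch²·Σt = 1.89²·1690171/25500 = 236.763

t(5,2)=1.790 V=236.763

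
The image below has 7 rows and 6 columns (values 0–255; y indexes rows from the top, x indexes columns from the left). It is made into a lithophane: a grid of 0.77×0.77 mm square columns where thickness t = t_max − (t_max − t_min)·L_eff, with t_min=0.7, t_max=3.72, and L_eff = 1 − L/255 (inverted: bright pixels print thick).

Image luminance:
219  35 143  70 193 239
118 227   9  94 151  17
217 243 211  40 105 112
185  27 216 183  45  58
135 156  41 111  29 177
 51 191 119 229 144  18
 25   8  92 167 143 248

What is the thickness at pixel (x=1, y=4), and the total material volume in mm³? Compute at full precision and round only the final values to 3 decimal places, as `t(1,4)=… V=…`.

span = t_max - t_min = 3.72 - 0.7 = 3.020
L(1,4) = 156, L_eff = 1 - 156/255 = 0.388235 (inverted)
t(1,4) = 3.72 - 3.020·0.388235 = 2.548
Σt over all 7·6 pixels = 388747/4250 ≈ 91.4698824
V = pitch²·Σt = 0.77²·388747/4250 = 54.232

t(1,4)=2.548 V=54.232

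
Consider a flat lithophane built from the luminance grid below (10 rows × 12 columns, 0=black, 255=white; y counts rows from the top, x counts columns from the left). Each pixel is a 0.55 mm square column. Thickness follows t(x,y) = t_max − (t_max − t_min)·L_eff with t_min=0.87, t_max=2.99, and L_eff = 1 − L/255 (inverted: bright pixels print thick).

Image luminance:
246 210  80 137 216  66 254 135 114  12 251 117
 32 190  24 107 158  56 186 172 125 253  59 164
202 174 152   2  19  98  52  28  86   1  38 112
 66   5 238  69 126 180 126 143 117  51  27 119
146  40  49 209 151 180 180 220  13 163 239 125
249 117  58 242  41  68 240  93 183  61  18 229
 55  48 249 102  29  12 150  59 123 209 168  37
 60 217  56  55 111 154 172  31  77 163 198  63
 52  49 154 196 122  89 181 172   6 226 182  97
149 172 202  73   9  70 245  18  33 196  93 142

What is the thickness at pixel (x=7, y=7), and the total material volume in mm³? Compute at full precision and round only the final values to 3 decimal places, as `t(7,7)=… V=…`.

t(7,7)=1.128 V=67.884

span = t_max - t_min = 2.99 - 0.87 = 2.120
L(7,7) = 31, L_eff = 1 - 31/255 = 0.878431 (inverted)
t(7,7) = 2.99 - 2.120·0.878431 = 1.128
Σt over all 10·12 pixels = 286121/1275 ≈ 224.4086275
V = pitch²·Σt = 0.55²·286121/1275 = 67.884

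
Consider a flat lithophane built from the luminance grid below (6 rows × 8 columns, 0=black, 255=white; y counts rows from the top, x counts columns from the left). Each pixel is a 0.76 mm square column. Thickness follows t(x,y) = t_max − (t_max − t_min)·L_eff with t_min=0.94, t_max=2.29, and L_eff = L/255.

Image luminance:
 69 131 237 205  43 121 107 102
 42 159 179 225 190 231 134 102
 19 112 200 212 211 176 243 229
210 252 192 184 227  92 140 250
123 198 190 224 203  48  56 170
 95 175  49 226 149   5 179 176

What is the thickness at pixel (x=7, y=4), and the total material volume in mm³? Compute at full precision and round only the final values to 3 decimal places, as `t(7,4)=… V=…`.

t(7,4)=1.390 V=40.580

span = t_max - t_min = 2.29 - 0.94 = 1.350
L(7,4) = 170, L_eff = 170/255 = 0.666667
t(7,4) = 2.29 - 1.350·0.666667 = 1.390
Σt over all 6·8 pixels = 29859/425 ≈ 70.2564706
V = pitch²·Σt = 0.76²·29859/425 = 40.580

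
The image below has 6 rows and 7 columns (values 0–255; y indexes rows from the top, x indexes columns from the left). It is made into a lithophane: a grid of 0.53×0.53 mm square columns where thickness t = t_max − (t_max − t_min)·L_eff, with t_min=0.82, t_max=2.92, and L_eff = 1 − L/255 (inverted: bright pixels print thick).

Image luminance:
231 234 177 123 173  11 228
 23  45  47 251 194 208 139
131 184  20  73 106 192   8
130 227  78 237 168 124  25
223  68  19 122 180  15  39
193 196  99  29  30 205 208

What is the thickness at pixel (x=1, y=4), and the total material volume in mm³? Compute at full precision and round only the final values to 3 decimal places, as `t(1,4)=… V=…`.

t(1,4)=1.380 V=22.196

span = t_max - t_min = 2.92 - 0.82 = 2.100
L(1,4) = 68, L_eff = 1 - 68/255 = 0.733333 (inverted)
t(1,4) = 2.92 - 2.100·0.733333 = 1.380
Σt over all 6·7 pixels = 13433/170 ≈ 79.0176471
V = pitch²·Σt = 0.53²·13433/170 = 22.196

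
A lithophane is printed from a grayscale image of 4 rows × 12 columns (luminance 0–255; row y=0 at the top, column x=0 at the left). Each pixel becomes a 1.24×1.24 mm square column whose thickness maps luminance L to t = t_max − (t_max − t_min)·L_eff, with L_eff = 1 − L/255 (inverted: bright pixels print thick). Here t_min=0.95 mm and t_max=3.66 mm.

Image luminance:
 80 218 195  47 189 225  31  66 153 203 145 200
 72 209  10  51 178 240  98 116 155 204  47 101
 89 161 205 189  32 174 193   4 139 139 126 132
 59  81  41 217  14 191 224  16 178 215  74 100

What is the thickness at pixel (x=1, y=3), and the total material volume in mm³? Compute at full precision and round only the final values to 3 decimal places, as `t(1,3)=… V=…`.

span = t_max - t_min = 3.66 - 0.95 = 2.710
L(1,3) = 81, L_eff = 1 - 81/255 = 0.682353 (inverted)
t(1,3) = 3.66 - 2.710·0.682353 = 1.811
Σt over all 4·12 pixels = 1425023/12750 ≈ 111.7665098
V = pitch²·Σt = 1.24²·1425023/12750 = 171.852

t(1,3)=1.811 V=171.852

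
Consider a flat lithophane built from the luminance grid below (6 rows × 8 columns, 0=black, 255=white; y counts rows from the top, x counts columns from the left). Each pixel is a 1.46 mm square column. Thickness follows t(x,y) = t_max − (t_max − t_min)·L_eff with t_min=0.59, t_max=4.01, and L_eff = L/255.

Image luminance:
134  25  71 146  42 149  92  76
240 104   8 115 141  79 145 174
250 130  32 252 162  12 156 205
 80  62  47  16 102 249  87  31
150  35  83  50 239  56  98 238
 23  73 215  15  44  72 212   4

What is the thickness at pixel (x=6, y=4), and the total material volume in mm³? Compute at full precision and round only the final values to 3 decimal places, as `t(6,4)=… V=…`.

span = t_max - t_min = 4.01 - 0.59 = 3.420
L(6,4) = 98, L_eff = 98/255 = 0.384314
t(6,4) = 4.01 - 3.420·0.384314 = 2.696
Σt over all 6·8 pixels = 520443/4250 ≈ 122.4571765
V = pitch²·Σt = 1.46²·520443/4250 = 261.030

t(6,4)=2.696 V=261.030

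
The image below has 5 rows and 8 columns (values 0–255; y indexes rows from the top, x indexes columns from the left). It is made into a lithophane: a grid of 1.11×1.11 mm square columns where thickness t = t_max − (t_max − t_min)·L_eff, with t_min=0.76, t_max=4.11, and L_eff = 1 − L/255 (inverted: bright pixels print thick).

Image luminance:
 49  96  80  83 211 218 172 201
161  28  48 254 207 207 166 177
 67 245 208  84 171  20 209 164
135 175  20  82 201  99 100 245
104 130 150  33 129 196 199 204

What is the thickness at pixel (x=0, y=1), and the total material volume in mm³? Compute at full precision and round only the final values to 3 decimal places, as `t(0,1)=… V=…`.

span = t_max - t_min = 4.11 - 0.76 = 3.350
L(0,1) = 161, L_eff = 1 - 161/255 = 0.368627 (inverted)
t(0,1) = 4.11 - 3.350·0.368627 = 2.875
Σt over all 5·8 pixels = 134704/1275 ≈ 105.6501961
V = pitch²·Σt = 1.11²·134704/1275 = 130.172

t(0,1)=2.875 V=130.172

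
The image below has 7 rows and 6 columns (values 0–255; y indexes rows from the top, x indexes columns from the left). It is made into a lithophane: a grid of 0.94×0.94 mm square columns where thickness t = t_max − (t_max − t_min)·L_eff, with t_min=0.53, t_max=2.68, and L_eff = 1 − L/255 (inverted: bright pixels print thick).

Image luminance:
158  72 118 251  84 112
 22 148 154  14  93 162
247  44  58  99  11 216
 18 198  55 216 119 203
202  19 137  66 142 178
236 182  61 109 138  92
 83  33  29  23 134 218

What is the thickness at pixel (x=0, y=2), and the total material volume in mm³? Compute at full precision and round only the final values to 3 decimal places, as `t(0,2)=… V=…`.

t(0,2)=2.613 V=56.576

span = t_max - t_min = 2.68 - 0.53 = 2.150
L(0,2) = 247, L_eff = 1 - 247/255 = 0.031373 (inverted)
t(0,2) = 2.68 - 2.150·0.031373 = 2.613
Σt over all 7·6 pixels = 81637/1275 ≈ 64.0290196
V = pitch²·Σt = 0.94²·81637/1275 = 56.576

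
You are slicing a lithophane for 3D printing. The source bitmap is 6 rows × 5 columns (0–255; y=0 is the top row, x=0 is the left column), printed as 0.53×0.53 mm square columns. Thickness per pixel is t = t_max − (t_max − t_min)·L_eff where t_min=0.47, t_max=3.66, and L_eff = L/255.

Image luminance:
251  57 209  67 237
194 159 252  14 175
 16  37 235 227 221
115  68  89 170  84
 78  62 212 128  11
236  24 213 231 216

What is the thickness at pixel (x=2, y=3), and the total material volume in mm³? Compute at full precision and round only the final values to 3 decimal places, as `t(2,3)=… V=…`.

span = t_max - t_min = 3.66 - 0.47 = 3.190
L(2,3) = 89, L_eff = 89/255 = 0.349020
t(2,3) = 3.66 - 3.190·0.349020 = 2.547
Σt over all 6·5 pixels = 358007/6375 ≈ 56.1579608
V = pitch²·Σt = 0.53²·358007/6375 = 15.775

t(2,3)=2.547 V=15.775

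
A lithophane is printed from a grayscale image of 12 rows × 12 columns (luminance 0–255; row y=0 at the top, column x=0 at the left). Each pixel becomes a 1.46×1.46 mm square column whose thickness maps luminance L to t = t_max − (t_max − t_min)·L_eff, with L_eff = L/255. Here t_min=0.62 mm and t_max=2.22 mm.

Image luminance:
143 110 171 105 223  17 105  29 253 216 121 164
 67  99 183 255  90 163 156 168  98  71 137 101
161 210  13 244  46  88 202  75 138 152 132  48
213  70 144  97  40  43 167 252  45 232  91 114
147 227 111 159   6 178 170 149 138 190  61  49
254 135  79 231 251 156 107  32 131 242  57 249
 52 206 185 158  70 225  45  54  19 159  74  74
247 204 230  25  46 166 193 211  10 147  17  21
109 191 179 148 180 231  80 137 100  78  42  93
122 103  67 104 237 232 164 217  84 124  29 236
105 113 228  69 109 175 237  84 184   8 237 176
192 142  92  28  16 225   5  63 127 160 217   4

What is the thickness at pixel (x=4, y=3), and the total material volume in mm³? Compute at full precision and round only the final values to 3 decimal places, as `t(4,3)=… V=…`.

span = t_max - t_min = 2.22 - 0.62 = 1.600
L(4,3) = 40, L_eff = 40/255 = 0.156863
t(4,3) = 2.22 - 1.600·0.156863 = 1.969
Σt over all 12·12 pixels = 256456/1275 ≈ 201.1419608
V = pitch²·Σt = 1.46²·256456/1275 = 428.754

t(4,3)=1.969 V=428.754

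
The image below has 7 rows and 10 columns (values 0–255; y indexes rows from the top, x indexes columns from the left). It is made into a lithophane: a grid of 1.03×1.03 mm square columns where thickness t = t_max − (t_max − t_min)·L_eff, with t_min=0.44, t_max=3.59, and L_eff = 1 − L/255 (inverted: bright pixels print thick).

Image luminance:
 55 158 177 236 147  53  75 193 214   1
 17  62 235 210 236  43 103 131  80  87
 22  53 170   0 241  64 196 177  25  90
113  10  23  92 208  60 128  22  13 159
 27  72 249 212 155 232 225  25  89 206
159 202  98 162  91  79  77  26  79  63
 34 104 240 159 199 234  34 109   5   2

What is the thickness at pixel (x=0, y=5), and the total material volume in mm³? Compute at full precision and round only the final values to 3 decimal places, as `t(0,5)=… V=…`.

t(0,5)=2.404 V=137.871

span = t_max - t_min = 3.59 - 0.44 = 3.150
L(0,5) = 159, L_eff = 1 - 159/255 = 0.376471 (inverted)
t(0,5) = 3.59 - 3.150·0.376471 = 2.404
Σt over all 7·10 pixels = 220927/1700 ≈ 129.9570588
V = pitch²·Σt = 1.03²·220927/1700 = 137.871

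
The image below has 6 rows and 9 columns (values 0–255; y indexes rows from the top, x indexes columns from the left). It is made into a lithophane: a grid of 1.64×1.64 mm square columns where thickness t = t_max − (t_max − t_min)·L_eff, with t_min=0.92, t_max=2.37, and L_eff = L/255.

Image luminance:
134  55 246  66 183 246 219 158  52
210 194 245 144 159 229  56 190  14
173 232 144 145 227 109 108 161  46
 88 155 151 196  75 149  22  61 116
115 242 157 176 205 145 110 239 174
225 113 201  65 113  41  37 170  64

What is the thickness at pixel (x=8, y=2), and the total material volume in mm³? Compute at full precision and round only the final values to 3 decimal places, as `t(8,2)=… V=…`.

t(8,2)=2.108 V=225.688

span = t_max - t_min = 2.37 - 0.92 = 1.450
L(8,2) = 46, L_eff = 46/255 = 0.180392
t(8,2) = 2.37 - 1.450·0.180392 = 2.108
Σt over all 6·9 pixels = 106987/1275 ≈ 83.9113725
V = pitch²·Σt = 1.64²·106987/1275 = 225.688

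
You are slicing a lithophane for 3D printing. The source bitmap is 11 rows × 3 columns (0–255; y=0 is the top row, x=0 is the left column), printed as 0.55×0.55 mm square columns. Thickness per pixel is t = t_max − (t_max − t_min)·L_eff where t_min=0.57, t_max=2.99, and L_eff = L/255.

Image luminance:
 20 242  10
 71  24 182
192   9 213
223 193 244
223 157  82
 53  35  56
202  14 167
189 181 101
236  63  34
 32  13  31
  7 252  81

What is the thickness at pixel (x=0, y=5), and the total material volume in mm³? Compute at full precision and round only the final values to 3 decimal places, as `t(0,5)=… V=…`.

t(0,5)=2.487 V=18.847

span = t_max - t_min = 2.99 - 0.57 = 2.420
L(0,5) = 53, L_eff = 53/255 = 0.207843
t(0,5) = 2.99 - 2.420·0.207843 = 2.487
Σt over all 11·3 pixels = 1588741/25500 ≈ 62.3035686
V = pitch²·Σt = 0.55²·1588741/25500 = 18.847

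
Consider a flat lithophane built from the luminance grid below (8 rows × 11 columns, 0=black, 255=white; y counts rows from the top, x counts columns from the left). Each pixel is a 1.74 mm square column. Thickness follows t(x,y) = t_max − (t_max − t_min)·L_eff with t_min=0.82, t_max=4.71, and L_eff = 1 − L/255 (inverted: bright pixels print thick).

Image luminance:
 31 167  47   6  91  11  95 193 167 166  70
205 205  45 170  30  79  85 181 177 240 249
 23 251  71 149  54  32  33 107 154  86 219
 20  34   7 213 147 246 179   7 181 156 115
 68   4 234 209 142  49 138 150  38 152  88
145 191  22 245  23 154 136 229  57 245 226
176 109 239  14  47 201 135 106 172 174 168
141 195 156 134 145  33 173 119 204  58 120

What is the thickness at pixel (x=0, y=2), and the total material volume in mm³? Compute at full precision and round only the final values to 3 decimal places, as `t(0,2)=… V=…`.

span = t_max - t_min = 4.71 - 0.82 = 3.890
L(0,2) = 23, L_eff = 1 - 23/255 = 0.909804 (inverted)
t(0,2) = 4.71 - 3.890·0.909804 = 1.171
Σt over all 8·11 pixels = 3090271/12750 ≈ 242.3741961
V = pitch²·Σt = 1.74²·3090271/12750 = 733.812

t(0,2)=1.171 V=733.812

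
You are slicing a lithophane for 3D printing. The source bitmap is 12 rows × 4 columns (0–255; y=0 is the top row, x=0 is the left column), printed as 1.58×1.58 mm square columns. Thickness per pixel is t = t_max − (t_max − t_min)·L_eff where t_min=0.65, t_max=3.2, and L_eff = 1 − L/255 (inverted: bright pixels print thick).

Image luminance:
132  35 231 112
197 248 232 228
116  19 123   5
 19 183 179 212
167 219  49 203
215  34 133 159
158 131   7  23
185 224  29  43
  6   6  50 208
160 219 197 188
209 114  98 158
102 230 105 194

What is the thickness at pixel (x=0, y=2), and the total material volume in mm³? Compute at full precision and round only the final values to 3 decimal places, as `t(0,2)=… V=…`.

span = t_max - t_min = 3.2 - 0.65 = 2.550
L(0,2) = 116, L_eff = 1 - 116/255 = 0.545098 (inverted)
t(0,2) = 3.2 - 2.550·0.545098 = 1.810
Σt over all 12·4 pixels = 96.14
V = pitch²·Σt = 1.58²·96.14 = 240.004

t(0,2)=1.810 V=240.004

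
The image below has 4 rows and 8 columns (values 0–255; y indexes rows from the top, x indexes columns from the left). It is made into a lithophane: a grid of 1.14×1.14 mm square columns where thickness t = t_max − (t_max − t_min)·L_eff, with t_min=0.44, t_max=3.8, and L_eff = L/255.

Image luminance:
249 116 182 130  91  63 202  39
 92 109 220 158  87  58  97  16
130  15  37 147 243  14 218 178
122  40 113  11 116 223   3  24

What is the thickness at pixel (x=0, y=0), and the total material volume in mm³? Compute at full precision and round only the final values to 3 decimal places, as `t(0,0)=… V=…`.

t(0,0)=0.519 V=97.361

span = t_max - t_min = 3.8 - 0.44 = 3.360
L(0,0) = 249, L_eff = 249/255 = 0.976471
t(0,0) = 3.8 - 3.360·0.976471 = 0.519
Σt over all 4·8 pixels = 159196/2125 ≈ 74.9157647
V = pitch²·Σt = 1.14²·159196/2125 = 97.361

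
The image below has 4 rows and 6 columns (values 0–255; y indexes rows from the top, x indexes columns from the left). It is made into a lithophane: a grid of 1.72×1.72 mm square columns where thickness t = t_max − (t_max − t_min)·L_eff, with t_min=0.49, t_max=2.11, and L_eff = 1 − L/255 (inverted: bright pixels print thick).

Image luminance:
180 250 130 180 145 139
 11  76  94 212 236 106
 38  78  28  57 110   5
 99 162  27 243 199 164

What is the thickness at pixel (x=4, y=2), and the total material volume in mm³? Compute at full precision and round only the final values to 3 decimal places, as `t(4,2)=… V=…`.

span = t_max - t_min = 2.11 - 0.49 = 1.620
L(4,2) = 110, L_eff = 1 - 110/255 = 0.568627 (inverted)
t(4,2) = 2.11 - 1.620·0.568627 = 1.189
Σt over all 4·6 pixels = 130143/4250 ≈ 30.6218824
V = pitch²·Σt = 1.72²·130143/4250 = 90.592

t(4,2)=1.189 V=90.592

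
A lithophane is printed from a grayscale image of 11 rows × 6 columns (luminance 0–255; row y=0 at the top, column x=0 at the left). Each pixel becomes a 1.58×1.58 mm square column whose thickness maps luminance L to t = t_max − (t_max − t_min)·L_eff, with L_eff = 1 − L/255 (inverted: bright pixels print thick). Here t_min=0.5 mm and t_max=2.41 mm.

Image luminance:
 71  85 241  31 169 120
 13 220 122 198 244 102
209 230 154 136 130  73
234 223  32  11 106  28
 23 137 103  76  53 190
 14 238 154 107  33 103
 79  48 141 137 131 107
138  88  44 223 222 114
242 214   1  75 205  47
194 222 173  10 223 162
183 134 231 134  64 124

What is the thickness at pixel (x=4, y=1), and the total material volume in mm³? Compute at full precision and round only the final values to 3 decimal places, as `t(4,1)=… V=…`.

span = t_max - t_min = 2.41 - 0.5 = 1.910
L(4,1) = 244, L_eff = 1 - 244/255 = 0.043137 (inverted)
t(4,1) = 2.41 - 1.910·0.043137 = 2.328
Σt over all 11·6 pixels = 823131/8500 ≈ 96.8389412
V = pitch²·Σt = 1.58²·823131/8500 = 241.749

t(4,1)=2.328 V=241.749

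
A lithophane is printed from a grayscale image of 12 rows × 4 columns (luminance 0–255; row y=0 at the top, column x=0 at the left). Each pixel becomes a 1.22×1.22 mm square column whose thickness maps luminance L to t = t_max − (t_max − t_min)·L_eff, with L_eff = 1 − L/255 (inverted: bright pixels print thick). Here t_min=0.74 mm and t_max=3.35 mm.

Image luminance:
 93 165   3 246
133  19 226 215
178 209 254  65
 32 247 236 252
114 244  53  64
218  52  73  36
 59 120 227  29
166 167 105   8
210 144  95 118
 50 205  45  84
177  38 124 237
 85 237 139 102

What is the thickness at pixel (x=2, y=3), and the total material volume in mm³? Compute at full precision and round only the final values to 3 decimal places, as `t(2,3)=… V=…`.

span = t_max - t_min = 3.35 - 0.74 = 2.610
L(2,3) = 236, L_eff = 1 - 236/255 = 0.074510 (inverted)
t(2,3) = 3.35 - 2.610·0.074510 = 3.156
Σt over all 12·4 pixels = 429273/4250 ≈ 101.0054118
V = pitch²·Σt = 1.22²·429273/4250 = 150.336

t(2,3)=3.156 V=150.336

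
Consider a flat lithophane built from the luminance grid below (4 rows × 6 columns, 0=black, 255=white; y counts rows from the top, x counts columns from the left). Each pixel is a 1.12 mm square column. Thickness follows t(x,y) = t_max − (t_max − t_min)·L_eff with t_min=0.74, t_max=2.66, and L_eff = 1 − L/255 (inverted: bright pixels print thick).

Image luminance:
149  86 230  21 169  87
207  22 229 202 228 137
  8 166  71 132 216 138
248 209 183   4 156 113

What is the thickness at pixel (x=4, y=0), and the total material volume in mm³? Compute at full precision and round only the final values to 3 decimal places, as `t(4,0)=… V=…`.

span = t_max - t_min = 2.66 - 0.74 = 1.920
L(4,0) = 169, L_eff = 1 - 169/255 = 0.337255 (inverted)
t(4,0) = 2.66 - 1.920·0.337255 = 2.012
Σt over all 4·6 pixels = 92316/2125 ≈ 43.4428235
V = pitch²·Σt = 1.12²·92316/2125 = 54.495

t(4,0)=2.012 V=54.495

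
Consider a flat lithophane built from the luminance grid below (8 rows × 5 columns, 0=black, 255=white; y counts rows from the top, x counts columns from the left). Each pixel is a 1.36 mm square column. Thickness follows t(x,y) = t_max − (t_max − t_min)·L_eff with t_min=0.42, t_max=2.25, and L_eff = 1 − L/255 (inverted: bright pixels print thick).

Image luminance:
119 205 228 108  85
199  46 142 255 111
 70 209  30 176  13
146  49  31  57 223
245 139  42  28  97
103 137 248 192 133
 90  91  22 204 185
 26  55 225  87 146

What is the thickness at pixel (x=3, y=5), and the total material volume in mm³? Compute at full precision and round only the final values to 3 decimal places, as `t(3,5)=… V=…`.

t(3,5)=1.798 V=97.401

span = t_max - t_min = 2.25 - 0.42 = 1.830
L(3,5) = 192, L_eff = 1 - 192/255 = 0.247059 (inverted)
t(3,5) = 2.25 - 1.830·0.247059 = 1.798
Σt over all 8·5 pixels = 447617/8500 ≈ 52.6608235
V = pitch²·Σt = 1.36²·447617/8500 = 97.401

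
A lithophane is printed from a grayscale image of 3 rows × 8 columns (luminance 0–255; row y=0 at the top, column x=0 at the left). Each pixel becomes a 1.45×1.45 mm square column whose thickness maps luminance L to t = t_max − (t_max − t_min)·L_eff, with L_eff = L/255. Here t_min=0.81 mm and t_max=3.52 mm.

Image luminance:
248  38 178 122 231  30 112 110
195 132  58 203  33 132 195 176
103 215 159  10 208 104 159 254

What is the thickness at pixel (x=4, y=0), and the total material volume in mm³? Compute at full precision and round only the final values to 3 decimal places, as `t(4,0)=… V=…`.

span = t_max - t_min = 3.52 - 0.81 = 2.710
L(4,0) = 231, L_eff = 231/255 = 0.905882
t(4,0) = 3.52 - 2.710·0.905882 = 1.065
Σt over all 3·8 pixels = 82099/1700 ≈ 48.2935294
V = pitch²·Σt = 1.45²·82099/1700 = 101.537

t(4,0)=1.065 V=101.537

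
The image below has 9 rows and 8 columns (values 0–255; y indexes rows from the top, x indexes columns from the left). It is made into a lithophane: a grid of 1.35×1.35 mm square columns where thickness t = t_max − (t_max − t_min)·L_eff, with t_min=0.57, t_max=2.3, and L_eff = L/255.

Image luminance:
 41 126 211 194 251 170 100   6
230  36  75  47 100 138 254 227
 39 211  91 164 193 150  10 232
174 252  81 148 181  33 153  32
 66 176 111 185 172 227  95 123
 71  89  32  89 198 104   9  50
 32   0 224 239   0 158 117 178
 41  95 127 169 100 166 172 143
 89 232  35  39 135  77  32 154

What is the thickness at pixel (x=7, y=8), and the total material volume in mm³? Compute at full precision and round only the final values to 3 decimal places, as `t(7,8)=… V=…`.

span = t_max - t_min = 2.3 - 0.57 = 1.730
L(7,8) = 154, L_eff = 154/255 = 0.603922
t(7,8) = 2.3 - 1.730·0.603922 = 1.255
Σt over all 9·8 pixels = 894309/8500 ≈ 105.2128235
V = pitch²·Σt = 1.35²·894309/8500 = 191.750

t(7,8)=1.255 V=191.750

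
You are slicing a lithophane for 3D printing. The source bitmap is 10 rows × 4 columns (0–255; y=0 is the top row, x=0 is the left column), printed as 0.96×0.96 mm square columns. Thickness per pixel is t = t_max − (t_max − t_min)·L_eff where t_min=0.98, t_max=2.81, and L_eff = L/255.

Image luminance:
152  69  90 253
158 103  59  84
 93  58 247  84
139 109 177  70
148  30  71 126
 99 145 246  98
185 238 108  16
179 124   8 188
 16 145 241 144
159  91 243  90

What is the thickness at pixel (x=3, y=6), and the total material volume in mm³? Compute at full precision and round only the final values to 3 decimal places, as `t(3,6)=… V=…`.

span = t_max - t_min = 2.81 - 0.98 = 1.830
L(3,6) = 16, L_eff = 16/255 = 0.062745
t(3,6) = 2.81 - 1.830·0.062745 = 2.695
Σt over all 10·4 pixels = 75.922
V = pitch²·Σt = 0.96²·75.922 = 69.970

t(3,6)=2.695 V=69.970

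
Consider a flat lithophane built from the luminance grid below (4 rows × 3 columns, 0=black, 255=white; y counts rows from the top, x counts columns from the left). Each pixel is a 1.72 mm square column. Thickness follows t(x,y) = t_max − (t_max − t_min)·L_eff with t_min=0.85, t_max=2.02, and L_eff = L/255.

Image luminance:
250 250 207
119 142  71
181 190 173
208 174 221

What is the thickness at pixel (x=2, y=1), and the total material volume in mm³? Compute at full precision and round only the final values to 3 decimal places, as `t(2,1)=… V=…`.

t(2,1)=1.694 V=42.039

span = t_max - t_min = 2.02 - 0.85 = 1.170
L(2,1) = 71, L_eff = 71/255 = 0.278431
t(2,1) = 2.02 - 1.170·0.278431 = 1.694
Σt over all 4·3 pixels = 60393/4250 ≈ 14.2101176
V = pitch²·Σt = 1.72²·60393/4250 = 42.039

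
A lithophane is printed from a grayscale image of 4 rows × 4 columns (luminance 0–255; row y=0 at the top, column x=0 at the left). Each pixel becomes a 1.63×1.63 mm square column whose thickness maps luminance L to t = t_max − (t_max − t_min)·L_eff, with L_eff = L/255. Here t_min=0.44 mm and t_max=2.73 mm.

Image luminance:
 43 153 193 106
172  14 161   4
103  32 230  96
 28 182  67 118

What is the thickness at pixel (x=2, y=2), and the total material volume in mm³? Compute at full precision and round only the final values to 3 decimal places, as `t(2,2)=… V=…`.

span = t_max - t_min = 2.73 - 0.44 = 2.290
L(2,2) = 230, L_eff = 230/255 = 0.901961
t(2,2) = 2.73 - 2.290·0.901961 = 0.665
Σt over all 4·4 pixels = 362041/12750 ≈ 28.3953725
V = pitch²·Σt = 1.63²·362041/12750 = 75.444

t(2,2)=0.665 V=75.444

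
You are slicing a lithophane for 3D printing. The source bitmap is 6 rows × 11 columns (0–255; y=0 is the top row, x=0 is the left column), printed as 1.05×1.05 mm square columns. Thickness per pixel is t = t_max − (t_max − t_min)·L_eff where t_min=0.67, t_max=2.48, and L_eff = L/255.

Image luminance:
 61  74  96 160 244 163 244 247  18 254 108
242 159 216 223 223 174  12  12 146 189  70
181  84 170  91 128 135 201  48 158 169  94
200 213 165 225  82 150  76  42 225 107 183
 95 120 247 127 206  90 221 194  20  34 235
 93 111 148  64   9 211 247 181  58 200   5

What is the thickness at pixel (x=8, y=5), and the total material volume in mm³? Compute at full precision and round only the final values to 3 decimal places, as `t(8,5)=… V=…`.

span = t_max - t_min = 2.48 - 0.67 = 1.810
L(8,5) = 58, L_eff = 58/255 = 0.227451
t(8,5) = 2.48 - 1.810·0.227451 = 2.068
Σt over all 6·11 pixels = 412737/4250 ≈ 97.1145882
V = pitch²·Σt = 1.05²·412737/4250 = 107.069

t(8,5)=2.068 V=107.069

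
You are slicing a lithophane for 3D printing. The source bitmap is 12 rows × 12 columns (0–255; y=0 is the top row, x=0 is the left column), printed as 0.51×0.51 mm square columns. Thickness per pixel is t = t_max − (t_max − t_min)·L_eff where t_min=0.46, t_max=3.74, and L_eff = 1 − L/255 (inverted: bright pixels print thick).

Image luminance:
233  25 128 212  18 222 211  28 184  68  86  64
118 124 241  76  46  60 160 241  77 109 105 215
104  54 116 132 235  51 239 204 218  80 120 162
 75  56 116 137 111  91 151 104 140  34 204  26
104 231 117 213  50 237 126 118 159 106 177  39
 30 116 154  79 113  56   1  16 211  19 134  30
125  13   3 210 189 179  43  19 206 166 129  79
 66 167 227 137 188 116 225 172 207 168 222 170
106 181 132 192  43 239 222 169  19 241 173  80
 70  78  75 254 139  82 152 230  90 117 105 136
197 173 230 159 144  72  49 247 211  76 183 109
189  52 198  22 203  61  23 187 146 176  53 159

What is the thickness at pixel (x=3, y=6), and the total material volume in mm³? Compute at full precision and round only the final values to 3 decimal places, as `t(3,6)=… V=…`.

span = t_max - t_min = 3.74 - 0.46 = 3.280
L(3,6) = 210, L_eff = 1 - 210/255 = 0.176471 (inverted)
t(3,6) = 3.74 - 3.280·0.176471 = 3.161
Σt over all 12·12 pixels = 306.992
V = pitch²·Σt = 0.51²·306.992 = 79.849

t(3,6)=3.161 V=79.849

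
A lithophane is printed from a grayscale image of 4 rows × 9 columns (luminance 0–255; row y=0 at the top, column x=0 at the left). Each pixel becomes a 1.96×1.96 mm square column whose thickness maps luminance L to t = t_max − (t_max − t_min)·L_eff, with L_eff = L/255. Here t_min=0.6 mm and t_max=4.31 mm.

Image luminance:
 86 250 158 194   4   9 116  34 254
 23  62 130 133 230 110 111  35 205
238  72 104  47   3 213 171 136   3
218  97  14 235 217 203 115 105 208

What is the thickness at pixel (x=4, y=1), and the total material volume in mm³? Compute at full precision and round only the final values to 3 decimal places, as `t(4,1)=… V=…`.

span = t_max - t_min = 4.31 - 0.6 = 3.710
L(4,1) = 230, L_eff = 230/255 = 0.901961
t(4,1) = 4.31 - 3.710·0.901961 = 0.964
Σt over all 4·9 pixels = 2271127/25500 ≈ 89.0638039
V = pitch²·Σt = 1.96²·2271127/25500 = 342.148

t(4,1)=0.964 V=342.148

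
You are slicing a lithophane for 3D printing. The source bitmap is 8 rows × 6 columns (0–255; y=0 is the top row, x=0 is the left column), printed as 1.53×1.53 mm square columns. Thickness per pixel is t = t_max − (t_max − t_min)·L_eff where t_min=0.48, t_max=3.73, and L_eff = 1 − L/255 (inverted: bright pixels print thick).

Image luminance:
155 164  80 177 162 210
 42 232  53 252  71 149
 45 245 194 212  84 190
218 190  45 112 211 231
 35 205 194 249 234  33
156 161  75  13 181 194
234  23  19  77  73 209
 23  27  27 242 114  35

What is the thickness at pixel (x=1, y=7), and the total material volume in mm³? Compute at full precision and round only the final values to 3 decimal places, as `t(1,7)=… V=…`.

span = t_max - t_min = 3.73 - 0.48 = 3.250
L(1,7) = 27, L_eff = 1 - 27/255 = 0.894118 (inverted)
t(1,7) = 3.73 - 3.250·0.894118 = 0.824
Σt over all 8·6 pixels = 543709/5100 ≈ 106.6096078
V = pitch²·Σt = 1.53²·543709/5100 = 249.562

t(1,7)=0.824 V=249.562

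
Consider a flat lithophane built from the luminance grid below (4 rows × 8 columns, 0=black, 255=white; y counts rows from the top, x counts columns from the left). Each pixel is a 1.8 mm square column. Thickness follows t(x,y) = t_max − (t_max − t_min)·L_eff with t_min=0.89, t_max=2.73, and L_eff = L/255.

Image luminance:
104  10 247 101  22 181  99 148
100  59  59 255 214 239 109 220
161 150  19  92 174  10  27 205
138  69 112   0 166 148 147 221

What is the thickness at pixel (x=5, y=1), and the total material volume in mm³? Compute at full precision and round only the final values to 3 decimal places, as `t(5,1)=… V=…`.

span = t_max - t_min = 2.73 - 0.89 = 1.840
L(5,1) = 239, L_eff = 239/255 = 0.937255
t(5,1) = 2.73 - 1.840·0.937255 = 1.005
Σt over all 4·8 pixels = 372644/6375 ≈ 58.4539608
V = pitch²·Σt = 1.8²·372644/6375 = 189.391

t(5,1)=1.005 V=189.391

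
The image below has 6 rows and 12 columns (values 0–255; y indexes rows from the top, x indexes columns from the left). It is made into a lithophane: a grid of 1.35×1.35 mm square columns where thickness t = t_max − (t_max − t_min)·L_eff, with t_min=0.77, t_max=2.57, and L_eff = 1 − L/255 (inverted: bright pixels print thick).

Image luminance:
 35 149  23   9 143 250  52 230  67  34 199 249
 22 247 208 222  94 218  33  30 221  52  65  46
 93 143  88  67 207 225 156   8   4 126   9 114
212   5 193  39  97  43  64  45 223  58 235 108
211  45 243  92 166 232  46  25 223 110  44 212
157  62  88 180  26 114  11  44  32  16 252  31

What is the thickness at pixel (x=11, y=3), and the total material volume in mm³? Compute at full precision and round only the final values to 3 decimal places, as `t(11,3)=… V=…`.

t(11,3)=1.532 V=205.527

span = t_max - t_min = 2.57 - 0.77 = 1.800
L(11,3) = 108, L_eff = 1 - 108/255 = 0.576471 (inverted)
t(11,3) = 2.57 - 1.800·0.576471 = 1.532
Σt over all 6·12 pixels = 47928/425 ≈ 112.7717647
V = pitch²·Σt = 1.35²·47928/425 = 205.527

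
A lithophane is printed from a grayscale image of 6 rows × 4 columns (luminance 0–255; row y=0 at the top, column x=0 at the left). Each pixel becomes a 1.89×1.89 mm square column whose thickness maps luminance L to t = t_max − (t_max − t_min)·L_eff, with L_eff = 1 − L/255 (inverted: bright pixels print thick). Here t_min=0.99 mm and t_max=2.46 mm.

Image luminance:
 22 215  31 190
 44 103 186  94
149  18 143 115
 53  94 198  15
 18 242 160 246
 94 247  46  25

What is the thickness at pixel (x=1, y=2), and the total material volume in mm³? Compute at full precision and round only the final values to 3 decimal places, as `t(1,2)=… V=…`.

span = t_max - t_min = 2.46 - 0.99 = 1.470
L(1,2) = 18, L_eff = 1 - 18/255 = 0.929412 (inverted)
t(1,2) = 2.46 - 1.470·0.929412 = 1.094
Σt over all 6·4 pixels = 84153/2125 ≈ 39.6014118
V = pitch²·Σt = 1.89²·84153/2125 = 141.460

t(1,2)=1.094 V=141.460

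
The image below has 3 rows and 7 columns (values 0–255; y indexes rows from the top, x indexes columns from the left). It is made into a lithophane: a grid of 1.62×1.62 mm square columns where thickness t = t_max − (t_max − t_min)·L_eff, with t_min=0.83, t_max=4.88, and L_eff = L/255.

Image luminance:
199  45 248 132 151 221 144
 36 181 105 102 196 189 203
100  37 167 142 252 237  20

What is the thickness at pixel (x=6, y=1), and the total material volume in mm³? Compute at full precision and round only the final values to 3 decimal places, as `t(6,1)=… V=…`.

span = t_max - t_min = 4.88 - 0.83 = 4.050
L(6,1) = 203, L_eff = 203/255 = 0.796078
t(6,1) = 4.88 - 4.050·0.796078 = 1.656
Σt over all 3·7 pixels = 90327/1700 ≈ 53.1335294
V = pitch²·Σt = 1.62²·90327/1700 = 139.444

t(6,1)=1.656 V=139.444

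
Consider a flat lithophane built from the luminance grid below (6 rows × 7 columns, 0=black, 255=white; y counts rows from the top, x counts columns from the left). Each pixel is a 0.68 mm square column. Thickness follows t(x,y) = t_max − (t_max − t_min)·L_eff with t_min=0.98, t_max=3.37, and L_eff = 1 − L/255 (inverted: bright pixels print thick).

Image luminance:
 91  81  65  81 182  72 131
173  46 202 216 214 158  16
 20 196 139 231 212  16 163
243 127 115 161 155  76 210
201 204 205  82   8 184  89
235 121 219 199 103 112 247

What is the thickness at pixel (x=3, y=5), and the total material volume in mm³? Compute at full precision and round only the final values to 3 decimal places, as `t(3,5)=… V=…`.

span = t_max - t_min = 3.37 - 0.98 = 2.390
L(3,5) = 199, L_eff = 1 - 199/255 = 0.219608 (inverted)
t(3,5) = 3.37 - 2.390·0.219608 = 2.845
Σt over all 6·7 pixels = 146107/1500 ≈ 97.4046667
V = pitch²·Σt = 0.68²·146107/1500 = 45.040

t(3,5)=2.845 V=45.040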